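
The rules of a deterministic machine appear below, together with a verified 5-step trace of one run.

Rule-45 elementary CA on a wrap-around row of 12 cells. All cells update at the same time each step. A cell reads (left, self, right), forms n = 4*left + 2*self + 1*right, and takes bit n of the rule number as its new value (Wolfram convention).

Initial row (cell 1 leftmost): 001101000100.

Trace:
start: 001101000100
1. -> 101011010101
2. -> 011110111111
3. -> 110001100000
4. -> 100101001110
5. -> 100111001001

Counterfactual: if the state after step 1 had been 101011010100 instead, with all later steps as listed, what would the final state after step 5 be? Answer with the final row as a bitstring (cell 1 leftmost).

state after step 1 := 101011010100
2. -> 111110111100
3. -> 100001100000
4. -> 101101001110
5. -> 111011001001

111011001001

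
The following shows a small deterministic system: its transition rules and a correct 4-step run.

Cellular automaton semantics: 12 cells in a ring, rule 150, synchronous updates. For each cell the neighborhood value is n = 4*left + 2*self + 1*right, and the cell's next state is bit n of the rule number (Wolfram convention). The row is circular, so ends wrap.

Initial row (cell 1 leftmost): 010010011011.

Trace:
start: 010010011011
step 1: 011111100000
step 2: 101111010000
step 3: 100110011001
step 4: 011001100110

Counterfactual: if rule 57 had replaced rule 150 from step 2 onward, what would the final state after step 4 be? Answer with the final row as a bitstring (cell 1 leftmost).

011000101110

(re-executing steps 2..4 under rule 57; state before step 2: 011111100000)
step 2: 010000011111
step 3: 101111010000
step 4: 011000101110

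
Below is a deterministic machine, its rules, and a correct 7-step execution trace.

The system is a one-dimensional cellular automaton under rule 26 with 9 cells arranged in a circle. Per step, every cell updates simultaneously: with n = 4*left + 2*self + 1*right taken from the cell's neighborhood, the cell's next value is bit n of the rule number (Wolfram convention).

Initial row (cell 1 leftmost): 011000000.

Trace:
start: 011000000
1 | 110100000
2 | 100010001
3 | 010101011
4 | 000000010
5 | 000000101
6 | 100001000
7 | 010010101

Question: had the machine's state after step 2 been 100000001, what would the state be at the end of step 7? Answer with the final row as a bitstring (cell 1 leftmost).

000010100

state after step 2 := 100000001
3 | 010000011
4 | 001000110
5 | 010101101
6 | 000001000
7 | 000010100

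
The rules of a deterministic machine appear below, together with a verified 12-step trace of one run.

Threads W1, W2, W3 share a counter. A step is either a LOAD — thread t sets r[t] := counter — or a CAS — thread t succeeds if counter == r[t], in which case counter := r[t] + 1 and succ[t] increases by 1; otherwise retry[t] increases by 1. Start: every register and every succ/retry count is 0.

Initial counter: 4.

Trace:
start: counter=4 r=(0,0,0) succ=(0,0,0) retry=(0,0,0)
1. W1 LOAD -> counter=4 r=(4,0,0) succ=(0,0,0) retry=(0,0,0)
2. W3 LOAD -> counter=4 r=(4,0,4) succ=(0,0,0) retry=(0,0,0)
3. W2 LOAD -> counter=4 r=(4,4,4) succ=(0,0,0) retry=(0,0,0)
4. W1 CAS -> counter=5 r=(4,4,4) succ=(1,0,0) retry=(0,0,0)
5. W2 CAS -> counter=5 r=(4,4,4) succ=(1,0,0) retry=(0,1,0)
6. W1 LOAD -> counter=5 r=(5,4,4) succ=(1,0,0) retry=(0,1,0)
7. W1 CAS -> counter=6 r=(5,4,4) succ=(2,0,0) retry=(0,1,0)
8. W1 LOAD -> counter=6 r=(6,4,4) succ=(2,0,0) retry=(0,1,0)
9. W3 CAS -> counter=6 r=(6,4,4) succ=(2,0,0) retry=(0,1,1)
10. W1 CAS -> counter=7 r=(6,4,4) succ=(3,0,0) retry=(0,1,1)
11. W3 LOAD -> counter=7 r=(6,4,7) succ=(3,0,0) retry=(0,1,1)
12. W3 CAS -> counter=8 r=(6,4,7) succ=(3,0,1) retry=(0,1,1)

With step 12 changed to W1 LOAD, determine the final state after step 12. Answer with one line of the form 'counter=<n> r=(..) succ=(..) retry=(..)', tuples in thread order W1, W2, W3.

counter=7 r=(7,4,7) succ=(3,0,0) retry=(0,1,1)

(re-executing from step 12 with the substitution; state before step 12: counter=7 r=(6,4,7) succ=(3,0,0) retry=(0,1,1))
12. W1 LOAD -> counter=7 r=(7,4,7) succ=(3,0,0) retry=(0,1,1)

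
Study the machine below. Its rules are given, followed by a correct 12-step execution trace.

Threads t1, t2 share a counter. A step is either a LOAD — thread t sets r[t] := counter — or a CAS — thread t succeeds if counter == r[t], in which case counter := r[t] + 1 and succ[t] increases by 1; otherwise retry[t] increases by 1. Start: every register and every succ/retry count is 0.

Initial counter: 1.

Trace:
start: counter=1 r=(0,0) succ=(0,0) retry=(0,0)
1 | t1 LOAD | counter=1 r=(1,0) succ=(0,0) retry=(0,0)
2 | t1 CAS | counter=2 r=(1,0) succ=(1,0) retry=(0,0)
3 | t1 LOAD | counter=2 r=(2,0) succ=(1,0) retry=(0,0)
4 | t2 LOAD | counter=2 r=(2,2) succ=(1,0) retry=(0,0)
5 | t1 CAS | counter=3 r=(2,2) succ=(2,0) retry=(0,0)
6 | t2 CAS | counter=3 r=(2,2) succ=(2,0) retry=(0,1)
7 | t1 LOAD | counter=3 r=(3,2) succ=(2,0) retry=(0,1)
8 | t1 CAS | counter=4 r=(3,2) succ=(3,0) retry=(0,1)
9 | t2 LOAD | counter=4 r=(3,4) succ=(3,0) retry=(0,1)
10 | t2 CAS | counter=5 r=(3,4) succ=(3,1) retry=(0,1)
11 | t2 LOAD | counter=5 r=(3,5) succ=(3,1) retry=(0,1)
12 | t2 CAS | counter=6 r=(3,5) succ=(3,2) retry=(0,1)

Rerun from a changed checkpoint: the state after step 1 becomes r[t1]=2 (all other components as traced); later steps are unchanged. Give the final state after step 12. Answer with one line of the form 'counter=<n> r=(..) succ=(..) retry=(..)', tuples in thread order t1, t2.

counter=5 r=(2,4) succ=(2,2) retry=(1,1)

state after step 1 := counter=1 r=(2,0) succ=(0,0) retry=(0,0)
2 | t1 CAS | counter=1 r=(2,0) succ=(0,0) retry=(1,0)
3 | t1 LOAD | counter=1 r=(1,0) succ=(0,0) retry=(1,0)
4 | t2 LOAD | counter=1 r=(1,1) succ=(0,0) retry=(1,0)
5 | t1 CAS | counter=2 r=(1,1) succ=(1,0) retry=(1,0)
6 | t2 CAS | counter=2 r=(1,1) succ=(1,0) retry=(1,1)
7 | t1 LOAD | counter=2 r=(2,1) succ=(1,0) retry=(1,1)
8 | t1 CAS | counter=3 r=(2,1) succ=(2,0) retry=(1,1)
9 | t2 LOAD | counter=3 r=(2,3) succ=(2,0) retry=(1,1)
10 | t2 CAS | counter=4 r=(2,3) succ=(2,1) retry=(1,1)
11 | t2 LOAD | counter=4 r=(2,4) succ=(2,1) retry=(1,1)
12 | t2 CAS | counter=5 r=(2,4) succ=(2,2) retry=(1,1)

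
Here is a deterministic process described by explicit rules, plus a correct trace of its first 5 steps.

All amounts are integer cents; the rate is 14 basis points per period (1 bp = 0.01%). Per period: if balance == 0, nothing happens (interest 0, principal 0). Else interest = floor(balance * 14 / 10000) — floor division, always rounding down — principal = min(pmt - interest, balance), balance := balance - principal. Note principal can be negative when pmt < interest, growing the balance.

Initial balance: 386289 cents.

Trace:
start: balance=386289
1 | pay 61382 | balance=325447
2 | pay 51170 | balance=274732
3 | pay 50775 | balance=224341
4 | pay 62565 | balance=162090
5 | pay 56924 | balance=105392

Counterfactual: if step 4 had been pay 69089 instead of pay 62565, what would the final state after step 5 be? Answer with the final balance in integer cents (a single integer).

98859

(re-executing from step 4 with the substitution; state before step 4: balance=224341)
4 | pay 69089 | balance=155566
5 | pay 56924 | balance=98859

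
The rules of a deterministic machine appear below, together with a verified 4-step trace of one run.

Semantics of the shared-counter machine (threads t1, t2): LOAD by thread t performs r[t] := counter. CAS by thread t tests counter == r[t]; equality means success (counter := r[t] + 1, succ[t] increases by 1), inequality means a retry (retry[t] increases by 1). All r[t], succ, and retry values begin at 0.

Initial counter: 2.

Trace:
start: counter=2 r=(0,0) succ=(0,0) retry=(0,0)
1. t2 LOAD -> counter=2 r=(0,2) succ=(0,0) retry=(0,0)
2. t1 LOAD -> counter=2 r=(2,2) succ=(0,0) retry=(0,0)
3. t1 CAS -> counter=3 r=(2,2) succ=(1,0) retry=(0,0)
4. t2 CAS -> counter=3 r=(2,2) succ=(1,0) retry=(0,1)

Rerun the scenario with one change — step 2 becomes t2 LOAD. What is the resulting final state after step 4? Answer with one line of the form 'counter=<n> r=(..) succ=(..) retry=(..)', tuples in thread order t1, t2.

counter=3 r=(0,2) succ=(0,1) retry=(1,0)

(re-executing from step 2 with the substitution; state before step 2: counter=2 r=(0,2) succ=(0,0) retry=(0,0))
2. t2 LOAD -> counter=2 r=(0,2) succ=(0,0) retry=(0,0)
3. t1 CAS -> counter=2 r=(0,2) succ=(0,0) retry=(1,0)
4. t2 CAS -> counter=3 r=(0,2) succ=(0,1) retry=(1,0)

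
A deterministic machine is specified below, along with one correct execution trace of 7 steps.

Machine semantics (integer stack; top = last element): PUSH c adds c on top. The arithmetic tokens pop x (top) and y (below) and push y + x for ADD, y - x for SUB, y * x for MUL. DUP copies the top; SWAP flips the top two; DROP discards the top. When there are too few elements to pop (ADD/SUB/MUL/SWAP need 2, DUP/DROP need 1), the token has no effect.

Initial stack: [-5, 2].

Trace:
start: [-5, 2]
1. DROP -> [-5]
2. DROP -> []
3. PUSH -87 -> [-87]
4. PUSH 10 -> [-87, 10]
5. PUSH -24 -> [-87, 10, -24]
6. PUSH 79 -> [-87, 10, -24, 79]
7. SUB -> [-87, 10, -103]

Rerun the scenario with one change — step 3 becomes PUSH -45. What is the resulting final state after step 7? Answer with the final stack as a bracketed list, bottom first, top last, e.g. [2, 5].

(re-executing from step 3 with the substitution; state before step 3: [])
3. PUSH -45 -> [-45]
4. PUSH 10 -> [-45, 10]
5. PUSH -24 -> [-45, 10, -24]
6. PUSH 79 -> [-45, 10, -24, 79]
7. SUB -> [-45, 10, -103]

[-45, 10, -103]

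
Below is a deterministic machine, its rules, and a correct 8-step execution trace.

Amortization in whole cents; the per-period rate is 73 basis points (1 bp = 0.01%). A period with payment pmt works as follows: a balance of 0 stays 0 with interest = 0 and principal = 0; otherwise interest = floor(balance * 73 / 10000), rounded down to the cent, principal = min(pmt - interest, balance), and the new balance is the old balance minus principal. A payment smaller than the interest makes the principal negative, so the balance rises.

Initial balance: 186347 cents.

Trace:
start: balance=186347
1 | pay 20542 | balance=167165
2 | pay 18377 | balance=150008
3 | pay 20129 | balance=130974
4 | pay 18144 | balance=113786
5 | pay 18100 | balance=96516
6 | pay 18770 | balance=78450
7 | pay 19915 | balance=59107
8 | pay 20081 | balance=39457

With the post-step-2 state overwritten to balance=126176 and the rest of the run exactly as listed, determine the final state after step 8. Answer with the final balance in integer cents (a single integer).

14562

state after step 2 := balance=126176
3 | pay 20129 | balance=106968
4 | pay 18144 | balance=89604
5 | pay 18100 | balance=72158
6 | pay 18770 | balance=53914
7 | pay 19915 | balance=34392
8 | pay 20081 | balance=14562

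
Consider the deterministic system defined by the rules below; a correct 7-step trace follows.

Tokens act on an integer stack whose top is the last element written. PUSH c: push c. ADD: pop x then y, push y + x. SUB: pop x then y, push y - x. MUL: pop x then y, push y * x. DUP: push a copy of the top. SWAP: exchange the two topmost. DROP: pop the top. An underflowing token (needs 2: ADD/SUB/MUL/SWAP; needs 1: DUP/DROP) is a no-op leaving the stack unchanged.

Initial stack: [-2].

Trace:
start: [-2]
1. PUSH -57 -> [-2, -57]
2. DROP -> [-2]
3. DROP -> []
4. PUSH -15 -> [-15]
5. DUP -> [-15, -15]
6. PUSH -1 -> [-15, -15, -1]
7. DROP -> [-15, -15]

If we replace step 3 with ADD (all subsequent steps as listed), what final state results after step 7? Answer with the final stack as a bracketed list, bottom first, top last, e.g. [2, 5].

[-2, -15, -15]

(re-executing from step 3 with the substitution; state before step 3: [-2])
3. ADD -> [-2]
4. PUSH -15 -> [-2, -15]
5. DUP -> [-2, -15, -15]
6. PUSH -1 -> [-2, -15, -15, -1]
7. DROP -> [-2, -15, -15]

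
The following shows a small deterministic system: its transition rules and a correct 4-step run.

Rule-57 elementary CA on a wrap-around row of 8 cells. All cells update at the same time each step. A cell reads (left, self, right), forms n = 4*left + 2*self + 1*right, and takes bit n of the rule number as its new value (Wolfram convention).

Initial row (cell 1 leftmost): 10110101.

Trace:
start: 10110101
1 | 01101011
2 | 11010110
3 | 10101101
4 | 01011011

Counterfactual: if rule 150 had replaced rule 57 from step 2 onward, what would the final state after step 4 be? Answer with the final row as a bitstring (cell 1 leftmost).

00101010

(re-executing steps 2..4 under rule 150; state before step 2: 01101011)
2 | 00001000
3 | 00011100
4 | 00101010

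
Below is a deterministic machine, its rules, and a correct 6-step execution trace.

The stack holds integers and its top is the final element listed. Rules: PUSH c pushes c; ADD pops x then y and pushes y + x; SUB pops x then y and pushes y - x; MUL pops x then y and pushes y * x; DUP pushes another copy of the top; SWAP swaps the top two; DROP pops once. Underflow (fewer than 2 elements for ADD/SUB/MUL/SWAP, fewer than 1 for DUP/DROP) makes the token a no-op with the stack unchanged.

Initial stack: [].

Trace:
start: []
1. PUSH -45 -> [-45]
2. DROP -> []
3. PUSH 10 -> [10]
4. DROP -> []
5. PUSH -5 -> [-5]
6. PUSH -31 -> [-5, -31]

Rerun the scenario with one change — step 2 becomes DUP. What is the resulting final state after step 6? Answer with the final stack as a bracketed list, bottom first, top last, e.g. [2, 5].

(re-executing from step 2 with the substitution; state before step 2: [-45])
2. DUP -> [-45, -45]
3. PUSH 10 -> [-45, -45, 10]
4. DROP -> [-45, -45]
5. PUSH -5 -> [-45, -45, -5]
6. PUSH -31 -> [-45, -45, -5, -31]

[-45, -45, -5, -31]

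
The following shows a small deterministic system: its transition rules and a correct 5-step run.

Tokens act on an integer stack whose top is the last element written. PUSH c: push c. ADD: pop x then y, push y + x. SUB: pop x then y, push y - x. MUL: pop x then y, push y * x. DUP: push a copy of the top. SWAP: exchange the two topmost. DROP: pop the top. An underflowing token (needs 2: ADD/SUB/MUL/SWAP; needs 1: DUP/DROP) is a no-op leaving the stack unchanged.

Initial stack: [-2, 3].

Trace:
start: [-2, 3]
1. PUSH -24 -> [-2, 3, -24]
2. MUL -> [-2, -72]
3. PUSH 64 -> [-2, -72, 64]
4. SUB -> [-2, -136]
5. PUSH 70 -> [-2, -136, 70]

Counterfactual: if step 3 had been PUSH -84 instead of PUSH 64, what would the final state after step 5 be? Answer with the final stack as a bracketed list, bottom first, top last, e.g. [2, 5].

(re-executing from step 3 with the substitution; state before step 3: [-2, -72])
3. PUSH -84 -> [-2, -72, -84]
4. SUB -> [-2, 12]
5. PUSH 70 -> [-2, 12, 70]

[-2, 12, 70]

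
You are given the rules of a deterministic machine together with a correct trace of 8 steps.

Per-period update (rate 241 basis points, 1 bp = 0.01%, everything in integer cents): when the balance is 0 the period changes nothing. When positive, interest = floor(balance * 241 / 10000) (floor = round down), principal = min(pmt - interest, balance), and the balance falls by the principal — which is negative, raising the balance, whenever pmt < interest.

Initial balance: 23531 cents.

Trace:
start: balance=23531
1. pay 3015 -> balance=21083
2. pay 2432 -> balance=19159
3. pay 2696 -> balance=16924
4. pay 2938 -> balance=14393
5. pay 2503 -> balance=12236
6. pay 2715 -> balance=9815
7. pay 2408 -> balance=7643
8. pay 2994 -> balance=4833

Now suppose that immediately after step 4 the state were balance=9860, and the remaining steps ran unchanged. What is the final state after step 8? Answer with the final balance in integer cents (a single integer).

state after step 4 := balance=9860
5. pay 2503 -> balance=7594
6. pay 2715 -> balance=5062
7. pay 2408 -> balance=2775
8. pay 2994 -> balance=0

0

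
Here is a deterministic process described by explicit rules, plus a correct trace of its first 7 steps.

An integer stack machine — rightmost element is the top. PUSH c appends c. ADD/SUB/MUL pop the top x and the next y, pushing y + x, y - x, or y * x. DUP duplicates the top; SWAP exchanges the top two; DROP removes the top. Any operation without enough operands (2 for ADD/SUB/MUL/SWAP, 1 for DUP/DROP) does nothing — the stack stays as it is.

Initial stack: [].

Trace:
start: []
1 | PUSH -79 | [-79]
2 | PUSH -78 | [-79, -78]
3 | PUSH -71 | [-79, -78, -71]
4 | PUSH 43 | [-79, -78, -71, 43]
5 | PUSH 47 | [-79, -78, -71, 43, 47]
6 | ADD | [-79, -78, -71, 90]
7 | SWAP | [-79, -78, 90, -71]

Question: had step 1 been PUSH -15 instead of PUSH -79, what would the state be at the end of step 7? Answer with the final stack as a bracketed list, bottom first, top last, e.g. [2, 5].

[-15, -78, 90, -71]

(re-executing from step 1 with the substitution; state before step 1: [])
1 | PUSH -15 | [-15]
2 | PUSH -78 | [-15, -78]
3 | PUSH -71 | [-15, -78, -71]
4 | PUSH 43 | [-15, -78, -71, 43]
5 | PUSH 47 | [-15, -78, -71, 43, 47]
6 | ADD | [-15, -78, -71, 90]
7 | SWAP | [-15, -78, 90, -71]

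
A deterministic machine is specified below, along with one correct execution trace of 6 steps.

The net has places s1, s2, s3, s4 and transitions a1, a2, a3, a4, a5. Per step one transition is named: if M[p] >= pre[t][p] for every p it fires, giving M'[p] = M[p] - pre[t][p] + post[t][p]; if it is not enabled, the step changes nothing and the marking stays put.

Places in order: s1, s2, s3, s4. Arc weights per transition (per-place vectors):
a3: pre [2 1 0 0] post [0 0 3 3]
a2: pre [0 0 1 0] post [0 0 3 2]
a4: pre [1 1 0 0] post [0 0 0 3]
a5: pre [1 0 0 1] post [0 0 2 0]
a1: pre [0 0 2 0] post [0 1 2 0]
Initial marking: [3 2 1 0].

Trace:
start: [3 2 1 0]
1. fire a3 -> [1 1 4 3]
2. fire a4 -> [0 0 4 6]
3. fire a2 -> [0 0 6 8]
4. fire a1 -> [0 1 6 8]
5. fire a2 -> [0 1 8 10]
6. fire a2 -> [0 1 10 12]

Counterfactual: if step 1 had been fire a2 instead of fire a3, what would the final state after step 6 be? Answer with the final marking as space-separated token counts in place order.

2 2 9 11

(re-executing from step 1 with the substitution; state before step 1: [3 2 1 0])
1. fire a2 -> [3 2 3 2]
2. fire a4 -> [2 1 3 5]
3. fire a2 -> [2 1 5 7]
4. fire a1 -> [2 2 5 7]
5. fire a2 -> [2 2 7 9]
6. fire a2 -> [2 2 9 11]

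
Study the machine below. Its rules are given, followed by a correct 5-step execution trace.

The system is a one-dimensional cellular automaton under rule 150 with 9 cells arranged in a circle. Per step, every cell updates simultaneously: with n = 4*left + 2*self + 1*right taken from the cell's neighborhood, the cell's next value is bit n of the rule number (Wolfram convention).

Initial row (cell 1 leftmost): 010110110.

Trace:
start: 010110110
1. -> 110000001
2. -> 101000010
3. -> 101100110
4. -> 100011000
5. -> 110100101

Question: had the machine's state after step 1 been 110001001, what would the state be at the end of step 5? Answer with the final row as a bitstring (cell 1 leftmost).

state after step 1 := 110001001
2. -> 101011110
3. -> 101001100
4. -> 101110011
5. -> 000101101

000101101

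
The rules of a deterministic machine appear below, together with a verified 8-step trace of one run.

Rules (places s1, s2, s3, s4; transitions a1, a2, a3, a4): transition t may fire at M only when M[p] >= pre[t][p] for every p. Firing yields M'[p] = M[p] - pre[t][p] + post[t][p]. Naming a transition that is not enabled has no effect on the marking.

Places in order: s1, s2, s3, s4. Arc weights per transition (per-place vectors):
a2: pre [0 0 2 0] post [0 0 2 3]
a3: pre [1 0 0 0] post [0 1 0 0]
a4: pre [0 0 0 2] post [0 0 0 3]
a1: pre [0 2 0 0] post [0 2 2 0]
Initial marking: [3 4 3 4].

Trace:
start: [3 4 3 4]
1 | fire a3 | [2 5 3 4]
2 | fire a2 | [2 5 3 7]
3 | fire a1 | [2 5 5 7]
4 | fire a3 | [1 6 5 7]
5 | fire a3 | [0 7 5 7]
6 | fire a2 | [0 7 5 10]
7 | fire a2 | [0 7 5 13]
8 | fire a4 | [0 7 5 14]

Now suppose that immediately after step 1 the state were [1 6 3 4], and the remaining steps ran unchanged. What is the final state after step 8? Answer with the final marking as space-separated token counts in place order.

0 7 5 14

state after step 1 := [1 6 3 4]
2 | fire a2 | [1 6 3 7]
3 | fire a1 | [1 6 5 7]
4 | fire a3 | [0 7 5 7]
5 | fire a3 | [0 7 5 7]
6 | fire a2 | [0 7 5 10]
7 | fire a2 | [0 7 5 13]
8 | fire a4 | [0 7 5 14]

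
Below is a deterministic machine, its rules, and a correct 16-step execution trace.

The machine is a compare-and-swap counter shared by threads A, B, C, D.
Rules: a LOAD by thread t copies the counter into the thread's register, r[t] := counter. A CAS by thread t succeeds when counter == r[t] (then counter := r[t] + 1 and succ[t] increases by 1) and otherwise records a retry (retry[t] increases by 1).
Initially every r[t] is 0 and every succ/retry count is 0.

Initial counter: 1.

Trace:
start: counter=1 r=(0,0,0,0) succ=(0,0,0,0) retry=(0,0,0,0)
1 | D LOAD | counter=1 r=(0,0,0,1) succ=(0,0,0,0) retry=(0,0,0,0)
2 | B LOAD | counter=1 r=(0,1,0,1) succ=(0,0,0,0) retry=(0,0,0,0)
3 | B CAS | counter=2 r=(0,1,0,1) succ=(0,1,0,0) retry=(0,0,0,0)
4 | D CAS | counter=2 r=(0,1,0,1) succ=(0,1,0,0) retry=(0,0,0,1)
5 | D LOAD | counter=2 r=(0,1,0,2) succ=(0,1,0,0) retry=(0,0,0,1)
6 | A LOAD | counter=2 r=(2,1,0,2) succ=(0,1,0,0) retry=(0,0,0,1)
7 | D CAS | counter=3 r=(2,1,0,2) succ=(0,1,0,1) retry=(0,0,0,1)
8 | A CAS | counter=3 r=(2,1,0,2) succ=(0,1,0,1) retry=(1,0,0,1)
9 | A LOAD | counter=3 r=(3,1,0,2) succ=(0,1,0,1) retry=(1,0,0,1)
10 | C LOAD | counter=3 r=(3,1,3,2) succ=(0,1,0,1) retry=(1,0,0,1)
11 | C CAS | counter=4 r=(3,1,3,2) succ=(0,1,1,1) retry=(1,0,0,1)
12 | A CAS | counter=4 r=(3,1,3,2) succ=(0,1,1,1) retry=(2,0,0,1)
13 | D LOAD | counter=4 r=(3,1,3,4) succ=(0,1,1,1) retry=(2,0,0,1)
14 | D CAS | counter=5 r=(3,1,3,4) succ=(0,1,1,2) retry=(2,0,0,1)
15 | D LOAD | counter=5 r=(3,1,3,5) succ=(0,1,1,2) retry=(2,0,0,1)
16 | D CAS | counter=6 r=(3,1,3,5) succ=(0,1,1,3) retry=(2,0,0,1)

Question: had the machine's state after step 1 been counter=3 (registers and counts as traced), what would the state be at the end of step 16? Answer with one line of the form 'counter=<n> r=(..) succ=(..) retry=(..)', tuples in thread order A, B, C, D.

state after step 1 := counter=3 r=(0,0,0,1) succ=(0,0,0,0) retry=(0,0,0,0)
2 | B LOAD | counter=3 r=(0,3,0,1) succ=(0,0,0,0) retry=(0,0,0,0)
3 | B CAS | counter=4 r=(0,3,0,1) succ=(0,1,0,0) retry=(0,0,0,0)
4 | D CAS | counter=4 r=(0,3,0,1) succ=(0,1,0,0) retry=(0,0,0,1)
5 | D LOAD | counter=4 r=(0,3,0,4) succ=(0,1,0,0) retry=(0,0,0,1)
6 | A LOAD | counter=4 r=(4,3,0,4) succ=(0,1,0,0) retry=(0,0,0,1)
7 | D CAS | counter=5 r=(4,3,0,4) succ=(0,1,0,1) retry=(0,0,0,1)
8 | A CAS | counter=5 r=(4,3,0,4) succ=(0,1,0,1) retry=(1,0,0,1)
9 | A LOAD | counter=5 r=(5,3,0,4) succ=(0,1,0,1) retry=(1,0,0,1)
10 | C LOAD | counter=5 r=(5,3,5,4) succ=(0,1,0,1) retry=(1,0,0,1)
11 | C CAS | counter=6 r=(5,3,5,4) succ=(0,1,1,1) retry=(1,0,0,1)
12 | A CAS | counter=6 r=(5,3,5,4) succ=(0,1,1,1) retry=(2,0,0,1)
13 | D LOAD | counter=6 r=(5,3,5,6) succ=(0,1,1,1) retry=(2,0,0,1)
14 | D CAS | counter=7 r=(5,3,5,6) succ=(0,1,1,2) retry=(2,0,0,1)
15 | D LOAD | counter=7 r=(5,3,5,7) succ=(0,1,1,2) retry=(2,0,0,1)
16 | D CAS | counter=8 r=(5,3,5,7) succ=(0,1,1,3) retry=(2,0,0,1)

counter=8 r=(5,3,5,7) succ=(0,1,1,3) retry=(2,0,0,1)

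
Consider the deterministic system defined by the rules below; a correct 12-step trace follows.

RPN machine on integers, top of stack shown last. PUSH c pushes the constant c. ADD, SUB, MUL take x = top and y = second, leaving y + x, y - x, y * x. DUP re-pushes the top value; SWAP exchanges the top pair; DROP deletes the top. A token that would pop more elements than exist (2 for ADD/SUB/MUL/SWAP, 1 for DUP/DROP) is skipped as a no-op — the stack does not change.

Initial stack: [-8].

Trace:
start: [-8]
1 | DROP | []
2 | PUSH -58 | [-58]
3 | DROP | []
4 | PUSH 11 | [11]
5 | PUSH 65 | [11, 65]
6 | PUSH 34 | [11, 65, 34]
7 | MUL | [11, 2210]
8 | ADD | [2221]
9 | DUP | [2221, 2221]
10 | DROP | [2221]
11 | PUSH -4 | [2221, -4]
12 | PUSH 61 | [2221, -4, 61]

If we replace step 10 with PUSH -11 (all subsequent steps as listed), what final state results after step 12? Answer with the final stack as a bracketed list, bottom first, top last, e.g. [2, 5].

[2221, 2221, -11, -4, 61]

(re-executing from step 10 with the substitution; state before step 10: [2221, 2221])
10 | PUSH -11 | [2221, 2221, -11]
11 | PUSH -4 | [2221, 2221, -11, -4]
12 | PUSH 61 | [2221, 2221, -11, -4, 61]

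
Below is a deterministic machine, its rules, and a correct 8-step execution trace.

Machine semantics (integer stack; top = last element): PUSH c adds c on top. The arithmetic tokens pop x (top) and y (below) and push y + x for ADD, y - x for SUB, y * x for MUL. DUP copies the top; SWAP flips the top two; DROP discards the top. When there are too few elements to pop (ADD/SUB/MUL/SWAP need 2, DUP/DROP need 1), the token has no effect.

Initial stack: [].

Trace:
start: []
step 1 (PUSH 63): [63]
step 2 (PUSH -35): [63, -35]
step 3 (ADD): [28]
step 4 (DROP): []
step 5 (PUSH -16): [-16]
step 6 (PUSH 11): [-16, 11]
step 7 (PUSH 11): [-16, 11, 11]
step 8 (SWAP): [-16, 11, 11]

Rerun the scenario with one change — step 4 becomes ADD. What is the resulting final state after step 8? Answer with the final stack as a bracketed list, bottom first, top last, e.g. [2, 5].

[28, -16, 11, 11]

(re-executing from step 4 with the substitution; state before step 4: [28])
step 4 (ADD): [28]
step 5 (PUSH -16): [28, -16]
step 6 (PUSH 11): [28, -16, 11]
step 7 (PUSH 11): [28, -16, 11, 11]
step 8 (SWAP): [28, -16, 11, 11]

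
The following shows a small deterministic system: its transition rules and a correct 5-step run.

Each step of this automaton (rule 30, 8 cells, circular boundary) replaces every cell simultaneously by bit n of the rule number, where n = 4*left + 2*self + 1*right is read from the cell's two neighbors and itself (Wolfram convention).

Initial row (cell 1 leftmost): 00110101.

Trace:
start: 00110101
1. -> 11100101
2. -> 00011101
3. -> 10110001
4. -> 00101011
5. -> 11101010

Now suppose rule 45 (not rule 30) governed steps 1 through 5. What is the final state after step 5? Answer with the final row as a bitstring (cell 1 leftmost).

01011110

(re-executing steps 1..5 under rule 45; state before step 1: 00110101)
1. -> 00101111
2. -> 00111000
3. -> 10100011
4. -> 01101010
5. -> 01011110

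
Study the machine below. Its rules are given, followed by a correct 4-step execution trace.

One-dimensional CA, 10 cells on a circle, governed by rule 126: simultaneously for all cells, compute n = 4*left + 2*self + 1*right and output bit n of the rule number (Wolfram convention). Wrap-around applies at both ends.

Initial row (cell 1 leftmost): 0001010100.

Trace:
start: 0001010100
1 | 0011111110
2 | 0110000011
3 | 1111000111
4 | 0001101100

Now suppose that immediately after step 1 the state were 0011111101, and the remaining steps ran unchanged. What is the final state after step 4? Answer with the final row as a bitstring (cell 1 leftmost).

state after step 1 := 0011111101
2 | 1110000111
3 | 0011001100
4 | 0111111110

0111111110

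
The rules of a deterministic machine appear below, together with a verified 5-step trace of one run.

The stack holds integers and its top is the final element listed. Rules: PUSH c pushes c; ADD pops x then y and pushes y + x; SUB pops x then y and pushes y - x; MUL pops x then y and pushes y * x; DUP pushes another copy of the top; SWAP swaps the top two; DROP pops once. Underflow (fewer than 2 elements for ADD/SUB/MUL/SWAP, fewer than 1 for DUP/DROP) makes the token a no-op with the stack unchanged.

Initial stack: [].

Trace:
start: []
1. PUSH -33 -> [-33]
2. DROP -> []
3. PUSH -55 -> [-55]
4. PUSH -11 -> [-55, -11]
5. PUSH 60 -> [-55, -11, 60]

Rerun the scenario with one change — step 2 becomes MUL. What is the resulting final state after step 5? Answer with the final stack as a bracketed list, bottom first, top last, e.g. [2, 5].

[-33, -55, -11, 60]

(re-executing from step 2 with the substitution; state before step 2: [-33])
2. MUL -> [-33]
3. PUSH -55 -> [-33, -55]
4. PUSH -11 -> [-33, -55, -11]
5. PUSH 60 -> [-33, -55, -11, 60]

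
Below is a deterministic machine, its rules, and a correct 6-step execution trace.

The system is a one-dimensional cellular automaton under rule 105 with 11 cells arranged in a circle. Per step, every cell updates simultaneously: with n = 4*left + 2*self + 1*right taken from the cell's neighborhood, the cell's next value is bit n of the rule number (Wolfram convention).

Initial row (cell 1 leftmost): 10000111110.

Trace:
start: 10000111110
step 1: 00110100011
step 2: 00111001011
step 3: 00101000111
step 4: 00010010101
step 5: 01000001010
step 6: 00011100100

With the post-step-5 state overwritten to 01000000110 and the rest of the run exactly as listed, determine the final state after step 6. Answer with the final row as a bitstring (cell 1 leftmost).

00011110110

state after step 5 := 01000000110
step 6: 00011110110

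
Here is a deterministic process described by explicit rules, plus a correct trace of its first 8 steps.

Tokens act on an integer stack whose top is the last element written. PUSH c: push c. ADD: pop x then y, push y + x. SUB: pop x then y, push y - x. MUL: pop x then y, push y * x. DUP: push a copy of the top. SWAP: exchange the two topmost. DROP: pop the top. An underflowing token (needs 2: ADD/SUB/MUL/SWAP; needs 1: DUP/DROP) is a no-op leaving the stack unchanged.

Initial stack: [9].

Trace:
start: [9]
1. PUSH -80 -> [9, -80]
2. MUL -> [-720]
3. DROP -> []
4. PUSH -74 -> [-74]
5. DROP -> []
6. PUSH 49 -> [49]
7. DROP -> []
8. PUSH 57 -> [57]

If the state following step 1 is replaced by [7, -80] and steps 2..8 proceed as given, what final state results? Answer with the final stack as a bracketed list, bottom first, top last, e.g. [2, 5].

[57]

state after step 1 := [7, -80]
2. MUL -> [-560]
3. DROP -> []
4. PUSH -74 -> [-74]
5. DROP -> []
6. PUSH 49 -> [49]
7. DROP -> []
8. PUSH 57 -> [57]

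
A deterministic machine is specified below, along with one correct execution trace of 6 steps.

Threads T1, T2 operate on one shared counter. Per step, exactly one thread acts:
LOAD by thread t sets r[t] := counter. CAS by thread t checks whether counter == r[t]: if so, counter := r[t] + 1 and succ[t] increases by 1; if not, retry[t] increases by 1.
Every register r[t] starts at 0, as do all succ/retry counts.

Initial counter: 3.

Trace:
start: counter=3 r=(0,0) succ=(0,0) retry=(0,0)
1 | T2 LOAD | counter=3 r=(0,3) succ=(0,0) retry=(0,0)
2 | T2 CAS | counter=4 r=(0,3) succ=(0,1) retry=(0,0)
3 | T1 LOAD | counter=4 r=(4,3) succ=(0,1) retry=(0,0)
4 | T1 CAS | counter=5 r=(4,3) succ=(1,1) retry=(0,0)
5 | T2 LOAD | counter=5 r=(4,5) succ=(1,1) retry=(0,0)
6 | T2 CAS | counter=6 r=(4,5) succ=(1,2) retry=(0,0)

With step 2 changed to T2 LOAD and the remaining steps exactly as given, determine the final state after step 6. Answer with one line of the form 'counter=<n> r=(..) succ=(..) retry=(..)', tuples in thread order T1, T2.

counter=5 r=(3,4) succ=(1,1) retry=(0,0)

(re-executing from step 2 with the substitution; state before step 2: counter=3 r=(0,3) succ=(0,0) retry=(0,0))
2 | T2 LOAD | counter=3 r=(0,3) succ=(0,0) retry=(0,0)
3 | T1 LOAD | counter=3 r=(3,3) succ=(0,0) retry=(0,0)
4 | T1 CAS | counter=4 r=(3,3) succ=(1,0) retry=(0,0)
5 | T2 LOAD | counter=4 r=(3,4) succ=(1,0) retry=(0,0)
6 | T2 CAS | counter=5 r=(3,4) succ=(1,1) retry=(0,0)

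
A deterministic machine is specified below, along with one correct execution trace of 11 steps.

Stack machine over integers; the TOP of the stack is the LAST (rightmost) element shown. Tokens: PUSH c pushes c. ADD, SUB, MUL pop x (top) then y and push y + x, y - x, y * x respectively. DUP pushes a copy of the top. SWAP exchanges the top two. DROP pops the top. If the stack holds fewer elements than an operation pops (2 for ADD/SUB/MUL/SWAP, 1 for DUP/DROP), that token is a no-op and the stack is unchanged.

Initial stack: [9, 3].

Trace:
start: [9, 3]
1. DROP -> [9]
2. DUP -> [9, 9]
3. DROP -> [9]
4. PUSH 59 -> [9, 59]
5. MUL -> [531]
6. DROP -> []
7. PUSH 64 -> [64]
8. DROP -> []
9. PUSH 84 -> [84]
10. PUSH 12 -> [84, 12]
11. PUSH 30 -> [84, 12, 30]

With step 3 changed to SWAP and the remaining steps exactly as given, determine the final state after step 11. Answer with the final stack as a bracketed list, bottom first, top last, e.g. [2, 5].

(re-executing from step 3 with the substitution; state before step 3: [9, 9])
3. SWAP -> [9, 9]
4. PUSH 59 -> [9, 9, 59]
5. MUL -> [9, 531]
6. DROP -> [9]
7. PUSH 64 -> [9, 64]
8. DROP -> [9]
9. PUSH 84 -> [9, 84]
10. PUSH 12 -> [9, 84, 12]
11. PUSH 30 -> [9, 84, 12, 30]

[9, 84, 12, 30]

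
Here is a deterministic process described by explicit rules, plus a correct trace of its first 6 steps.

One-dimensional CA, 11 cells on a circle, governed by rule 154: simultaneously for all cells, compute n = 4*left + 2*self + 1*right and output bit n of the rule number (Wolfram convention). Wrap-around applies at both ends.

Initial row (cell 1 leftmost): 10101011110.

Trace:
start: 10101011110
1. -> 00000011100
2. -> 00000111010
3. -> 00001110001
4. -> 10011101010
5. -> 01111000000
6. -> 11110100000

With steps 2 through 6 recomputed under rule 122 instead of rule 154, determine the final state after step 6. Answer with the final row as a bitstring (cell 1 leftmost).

(re-executing steps 2..6 under rule 122; state before step 2: 00000011100)
2. -> 00000110110
3. -> 00001111111
4. -> 10011000001
5. -> 11111100011
6. -> 00000110110

00000110110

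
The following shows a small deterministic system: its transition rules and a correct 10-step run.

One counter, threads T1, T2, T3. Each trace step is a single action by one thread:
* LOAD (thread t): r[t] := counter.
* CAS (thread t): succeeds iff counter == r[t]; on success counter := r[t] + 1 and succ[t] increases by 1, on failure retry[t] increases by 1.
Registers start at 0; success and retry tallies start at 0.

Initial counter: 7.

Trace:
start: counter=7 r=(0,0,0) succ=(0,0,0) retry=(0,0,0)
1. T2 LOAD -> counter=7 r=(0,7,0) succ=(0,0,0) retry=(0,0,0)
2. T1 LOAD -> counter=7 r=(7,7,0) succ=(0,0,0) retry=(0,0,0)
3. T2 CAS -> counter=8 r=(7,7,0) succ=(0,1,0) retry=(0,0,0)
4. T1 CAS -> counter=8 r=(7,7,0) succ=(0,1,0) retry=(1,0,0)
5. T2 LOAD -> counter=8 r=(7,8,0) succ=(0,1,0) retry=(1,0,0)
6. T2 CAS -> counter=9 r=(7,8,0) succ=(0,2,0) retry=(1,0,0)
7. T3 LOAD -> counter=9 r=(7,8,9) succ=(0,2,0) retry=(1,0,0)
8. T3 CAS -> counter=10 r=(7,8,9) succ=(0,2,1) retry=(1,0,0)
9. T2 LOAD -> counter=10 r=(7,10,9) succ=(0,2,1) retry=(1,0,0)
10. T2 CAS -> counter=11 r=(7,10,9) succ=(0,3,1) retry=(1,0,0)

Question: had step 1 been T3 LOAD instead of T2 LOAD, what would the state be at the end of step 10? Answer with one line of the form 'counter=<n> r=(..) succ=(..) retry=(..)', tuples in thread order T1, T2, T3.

counter=11 r=(7,10,9) succ=(1,2,1) retry=(0,1,0)

(re-executing from step 1 with the substitution; state before step 1: counter=7 r=(0,0,0) succ=(0,0,0) retry=(0,0,0))
1. T3 LOAD -> counter=7 r=(0,0,7) succ=(0,0,0) retry=(0,0,0)
2. T1 LOAD -> counter=7 r=(7,0,7) succ=(0,0,0) retry=(0,0,0)
3. T2 CAS -> counter=7 r=(7,0,7) succ=(0,0,0) retry=(0,1,0)
4. T1 CAS -> counter=8 r=(7,0,7) succ=(1,0,0) retry=(0,1,0)
5. T2 LOAD -> counter=8 r=(7,8,7) succ=(1,0,0) retry=(0,1,0)
6. T2 CAS -> counter=9 r=(7,8,7) succ=(1,1,0) retry=(0,1,0)
7. T3 LOAD -> counter=9 r=(7,8,9) succ=(1,1,0) retry=(0,1,0)
8. T3 CAS -> counter=10 r=(7,8,9) succ=(1,1,1) retry=(0,1,0)
9. T2 LOAD -> counter=10 r=(7,10,9) succ=(1,1,1) retry=(0,1,0)
10. T2 CAS -> counter=11 r=(7,10,9) succ=(1,2,1) retry=(0,1,0)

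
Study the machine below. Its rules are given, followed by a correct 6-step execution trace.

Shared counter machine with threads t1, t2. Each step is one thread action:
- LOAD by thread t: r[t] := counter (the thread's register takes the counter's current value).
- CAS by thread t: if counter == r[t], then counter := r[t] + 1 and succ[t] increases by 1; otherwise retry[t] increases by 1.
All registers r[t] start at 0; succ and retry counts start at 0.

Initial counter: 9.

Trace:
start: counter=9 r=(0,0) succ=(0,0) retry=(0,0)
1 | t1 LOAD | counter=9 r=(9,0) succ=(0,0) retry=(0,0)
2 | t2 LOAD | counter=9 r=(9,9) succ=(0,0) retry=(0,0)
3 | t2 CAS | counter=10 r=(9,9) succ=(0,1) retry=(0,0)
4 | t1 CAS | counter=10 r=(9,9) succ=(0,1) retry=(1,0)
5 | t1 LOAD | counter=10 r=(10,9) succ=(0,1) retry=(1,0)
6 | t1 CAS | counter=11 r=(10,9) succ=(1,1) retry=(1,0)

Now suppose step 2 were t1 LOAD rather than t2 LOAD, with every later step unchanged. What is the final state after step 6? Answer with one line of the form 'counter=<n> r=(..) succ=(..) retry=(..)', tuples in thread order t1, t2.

counter=11 r=(10,0) succ=(2,0) retry=(0,1)

(re-executing from step 2 with the substitution; state before step 2: counter=9 r=(9,0) succ=(0,0) retry=(0,0))
2 | t1 LOAD | counter=9 r=(9,0) succ=(0,0) retry=(0,0)
3 | t2 CAS | counter=9 r=(9,0) succ=(0,0) retry=(0,1)
4 | t1 CAS | counter=10 r=(9,0) succ=(1,0) retry=(0,1)
5 | t1 LOAD | counter=10 r=(10,0) succ=(1,0) retry=(0,1)
6 | t1 CAS | counter=11 r=(10,0) succ=(2,0) retry=(0,1)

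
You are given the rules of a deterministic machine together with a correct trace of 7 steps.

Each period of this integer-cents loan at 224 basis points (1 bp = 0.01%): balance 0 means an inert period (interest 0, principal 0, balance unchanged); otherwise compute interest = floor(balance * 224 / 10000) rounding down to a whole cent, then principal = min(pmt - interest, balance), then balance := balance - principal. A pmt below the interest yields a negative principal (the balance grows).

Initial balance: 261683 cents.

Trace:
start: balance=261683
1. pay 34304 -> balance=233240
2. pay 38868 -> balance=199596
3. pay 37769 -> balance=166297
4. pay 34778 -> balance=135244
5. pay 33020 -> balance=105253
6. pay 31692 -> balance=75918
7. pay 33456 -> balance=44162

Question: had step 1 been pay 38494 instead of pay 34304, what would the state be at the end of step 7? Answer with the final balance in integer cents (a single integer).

39376

(re-executing from step 1 with the substitution; state before step 1: balance=261683)
1. pay 38494 -> balance=229050
2. pay 38868 -> balance=195312
3. pay 37769 -> balance=161917
4. pay 34778 -> balance=130765
5. pay 33020 -> balance=100674
6. pay 31692 -> balance=71237
7. pay 33456 -> balance=39376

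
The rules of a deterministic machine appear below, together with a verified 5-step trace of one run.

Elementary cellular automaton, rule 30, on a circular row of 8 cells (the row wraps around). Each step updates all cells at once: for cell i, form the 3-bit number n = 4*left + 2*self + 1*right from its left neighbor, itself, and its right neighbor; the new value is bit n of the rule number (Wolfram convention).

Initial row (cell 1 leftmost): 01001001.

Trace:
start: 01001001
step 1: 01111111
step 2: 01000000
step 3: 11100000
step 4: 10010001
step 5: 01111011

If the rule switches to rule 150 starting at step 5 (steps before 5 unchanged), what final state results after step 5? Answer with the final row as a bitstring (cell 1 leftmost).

01111010

(re-executing step 5 under rule 150; state before step 5: 10010001)
step 5: 01111010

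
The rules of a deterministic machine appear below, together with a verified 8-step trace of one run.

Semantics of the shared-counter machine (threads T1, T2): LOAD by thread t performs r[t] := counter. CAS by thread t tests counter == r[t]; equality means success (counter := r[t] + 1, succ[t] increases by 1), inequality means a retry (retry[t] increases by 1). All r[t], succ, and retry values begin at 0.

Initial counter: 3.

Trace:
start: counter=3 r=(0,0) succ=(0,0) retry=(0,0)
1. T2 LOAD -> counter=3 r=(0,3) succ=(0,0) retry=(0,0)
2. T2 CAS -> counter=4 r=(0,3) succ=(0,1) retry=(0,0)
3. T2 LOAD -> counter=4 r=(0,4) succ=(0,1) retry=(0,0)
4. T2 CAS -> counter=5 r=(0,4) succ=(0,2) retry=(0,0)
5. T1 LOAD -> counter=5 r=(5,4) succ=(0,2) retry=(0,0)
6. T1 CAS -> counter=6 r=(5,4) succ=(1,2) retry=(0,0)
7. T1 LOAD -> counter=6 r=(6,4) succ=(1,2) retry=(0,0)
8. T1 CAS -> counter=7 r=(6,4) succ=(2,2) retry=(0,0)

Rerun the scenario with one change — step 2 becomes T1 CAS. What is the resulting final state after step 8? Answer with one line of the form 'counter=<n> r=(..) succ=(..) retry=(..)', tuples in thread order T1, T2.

(re-executing from step 2 with the substitution; state before step 2: counter=3 r=(0,3) succ=(0,0) retry=(0,0))
2. T1 CAS -> counter=3 r=(0,3) succ=(0,0) retry=(1,0)
3. T2 LOAD -> counter=3 r=(0,3) succ=(0,0) retry=(1,0)
4. T2 CAS -> counter=4 r=(0,3) succ=(0,1) retry=(1,0)
5. T1 LOAD -> counter=4 r=(4,3) succ=(0,1) retry=(1,0)
6. T1 CAS -> counter=5 r=(4,3) succ=(1,1) retry=(1,0)
7. T1 LOAD -> counter=5 r=(5,3) succ=(1,1) retry=(1,0)
8. T1 CAS -> counter=6 r=(5,3) succ=(2,1) retry=(1,0)

counter=6 r=(5,3) succ=(2,1) retry=(1,0)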